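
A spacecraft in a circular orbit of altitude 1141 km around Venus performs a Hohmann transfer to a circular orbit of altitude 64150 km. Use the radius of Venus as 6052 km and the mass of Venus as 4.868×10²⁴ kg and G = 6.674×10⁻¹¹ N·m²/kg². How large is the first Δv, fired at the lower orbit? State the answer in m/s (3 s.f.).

Δv ≈ 2330 m/s

μ = GM = 6.674×10⁻¹¹ × 4.868×10²⁴ = 3.249×10¹⁴ m³/s².
r₁ = 6052 + 1141 = 7193.0 km = 7.1930×10⁶ m.
r₂ = 6052 + 64150 = 70202 km = 7.0202×10⁷ m.
Transfer ellipse a_t = (r₁ + r₂)/2 = 3.870×10⁷ m.
At r₁: circular v_c1 = √(μ/r₁) = 6721 m/s; transfer-periapsis v_p = √[μ(2/r₁ − 1/a_t)] = 9052 m/s.
Δv₁ = v_p − v_c1 = 2331 m/s.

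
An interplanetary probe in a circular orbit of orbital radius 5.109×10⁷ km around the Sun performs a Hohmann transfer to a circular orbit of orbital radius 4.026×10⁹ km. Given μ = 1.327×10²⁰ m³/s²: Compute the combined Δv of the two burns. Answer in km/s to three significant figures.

Δv_total ≈ 25.5 km/s

r₁ = 5.109×10⁷ km = 5.109×10¹⁰ m.
r₂ = 4.026×10⁹ km = 4.026×10¹² m.
Transfer ellipse a_t = (r₁ + r₂)/2 = 2.039×10¹² m.
At r₁: circular v_c1 = √(μ/r₁) = 50960 m/s; transfer-perihelion v_p = √[μ(2/r₁ − 1/a_t)] = 71620 m/s.
Δv₁ = v_p − v_c1 = 20660 m/s.
At r₂: circular v_c2 = √(μ/r₂) = 5741 m/s; transfer-aphelion v_a = √[μ(2/r₂ − 1/a_t)] = 908.9 m/s.
Δv₂ = v_c2 − v_a = 4832 m/s.
Total Δv = Δv₁ + Δv₂ = 25490 m/s = 25.49 km/s.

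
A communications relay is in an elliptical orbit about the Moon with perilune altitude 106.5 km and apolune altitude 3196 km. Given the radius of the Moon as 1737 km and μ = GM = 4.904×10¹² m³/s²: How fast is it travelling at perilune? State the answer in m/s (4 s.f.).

r_p = 1737 + 106.5 = 1843.5 km = 1.8435×10⁶ m.
r_a = 1737 + 3196 = 4933.0 km = 4.9330×10⁶ m.
Semi-major axis a = (r_p + r_a)/2 = 3388.2 km = 3.388×10⁶ m.
Vis-viva: v² = μ(2/r − 1/a) = 4.904×10¹² × (1.085×10⁻⁶ − 2.951×10⁻⁷) = 3.873×10⁶ m²/s².
v = 1968 m/s.

v ≈ 1968 m/s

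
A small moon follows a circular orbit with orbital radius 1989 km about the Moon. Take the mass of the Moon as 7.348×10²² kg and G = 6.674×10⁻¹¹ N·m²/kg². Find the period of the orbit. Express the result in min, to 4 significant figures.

μ = GM = 6.674×10⁻¹¹ × 7.348×10²² = 4.904×10¹² m³/s².
r = 1989 km = 1.989×10⁶ m.
Kepler's third law: T = 2π√(r³/μ) = 2π√((1.989×10⁶)³ / 4.904×10¹²).
r³/μ = 1.605×10⁶ s², so T = 2π × 1.267×10³ = 7.959×10³ s.
Converting: 7.959×10³ s ÷ 60.00 = 132.6 min.

T ≈ 132.6 min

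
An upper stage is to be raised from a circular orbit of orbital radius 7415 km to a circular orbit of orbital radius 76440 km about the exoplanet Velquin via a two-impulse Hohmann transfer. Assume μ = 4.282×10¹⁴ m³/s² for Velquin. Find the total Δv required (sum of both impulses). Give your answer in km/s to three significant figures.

Δv_total ≈ 4.03 km/s

r₁ = 7415 km = 7.415×10⁶ m.
r₂ = 76440 km = 7.644×10⁷ m.
Transfer ellipse a_t = (r₁ + r₂)/2 = 4.193×10⁷ m.
At r₁: circular v_c1 = √(μ/r₁) = 7599 m/s; transfer-periapsis v_p = √[μ(2/r₁ − 1/a_t)] = 10260 m/s.
Δv₁ = v_p − v_c1 = 2662 m/s.
At r₂: circular v_c2 = √(μ/r₂) = 2367 m/s; transfer-apoapsis v_a = √[μ(2/r₂ − 1/a_t)] = 995.3 m/s.
Δv₂ = v_c2 − v_a = 1371 m/s.
Total Δv = Δv₁ + Δv₂ = 4033 m/s = 4.033 km/s.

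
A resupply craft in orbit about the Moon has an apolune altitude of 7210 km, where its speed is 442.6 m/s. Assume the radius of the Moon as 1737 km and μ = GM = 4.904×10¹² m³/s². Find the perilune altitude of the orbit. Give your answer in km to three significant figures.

r_a = 1737 + 7210 = 8947.0 km = 8.947×10⁶ m.
Specific energy ε = v²/2 − μ/r = -4.502×10⁵ J/kg, so a = −μ/(2ε) = 5.447×10⁶ m.
The apsides satisfy r_p + r_a = 2a, so the perilune radius is 2a − r_a = 1.947×10⁶ m = 1946.7 km.
Perilune altitude = 1946.7 − 1737 = 209.68 km.

perilune altitude ≈ 210 km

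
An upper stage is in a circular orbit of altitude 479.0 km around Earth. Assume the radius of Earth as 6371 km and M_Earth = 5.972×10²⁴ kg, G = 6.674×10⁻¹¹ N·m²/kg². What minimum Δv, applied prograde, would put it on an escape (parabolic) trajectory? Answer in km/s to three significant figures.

μ = GM = 6.674×10⁻¹¹ × 5.972×10²⁴ = 3.986×10¹⁴ m³/s².
r = 6371 + 479.0 = 6850.0 km = 6.8500×10⁶ m.
Circular speed v_c = √(μ/r) = 7628 m/s.
Escape speed v_esc = √(2μ/r) = √2 × v_c = 10790 m/s.
Δv = v_esc − v_c = 3160 m/s = 3.160 km/s.

Δv ≈ 3.16 km/s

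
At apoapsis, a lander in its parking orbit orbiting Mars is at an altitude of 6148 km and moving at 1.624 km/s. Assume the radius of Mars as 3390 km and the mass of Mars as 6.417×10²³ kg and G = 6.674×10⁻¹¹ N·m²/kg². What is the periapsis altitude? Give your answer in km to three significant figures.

μ = GM = 6.674×10⁻¹¹ × 6.417×10²³ = 4.283×10¹³ m³/s².
r_a = 3390 + 6148 = 9538.0 km = 9.538×10⁶ m.
Specific energy ε = v²/2 − μ/r = -3.171×10⁶ J/kg, so a = −μ/(2ε) = 6.752×10⁶ m.
The apsides satisfy r_p + r_a = 2a, so the periapsis radius is 2a − r_a = 3.966×10⁶ m = 3965.9 km.
Periapsis altitude = 3965.9 − 3390 = 575.88 km.

periapsis altitude ≈ 576 km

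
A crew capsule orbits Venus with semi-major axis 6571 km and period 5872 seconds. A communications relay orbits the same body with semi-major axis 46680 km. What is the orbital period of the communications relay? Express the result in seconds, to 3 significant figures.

T₂ ≈ 1.11×10⁵ seconds

Kepler's third law: T² ∝ a³, so T₂ = T₁ (a₂/a₁)^(3/2).
a₂/a₁ = 7.104, (a₂/a₁)^(3/2) = 18.93.
T₂ = 5872 × 18.93 = 1.112×10⁵ seconds.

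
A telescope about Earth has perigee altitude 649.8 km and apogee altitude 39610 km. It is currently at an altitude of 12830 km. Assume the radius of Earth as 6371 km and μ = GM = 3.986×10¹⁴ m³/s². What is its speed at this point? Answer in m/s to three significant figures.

v ≈ 5150 m/s

r_p = 6371 + 649.8 = 7020.8 km = 7.0208×10⁶ m.
r_a = 6371 + 39610 = 45981 km = 4.5981×10⁷ m.
r = 6371 + 12830 = 19201 km = 1.920×10⁷ m.
Semi-major axis a = (r_p + r_a)/2 = 26501 km = 2.650×10⁷ m.
Vis-viva: v² = μ(2/r − 1/a) = 3.986×10¹⁴ × (1.042×10⁻⁷ − 3.773×10⁻⁸) = 2.648×10⁷ m²/s².
v = 5146 m/s.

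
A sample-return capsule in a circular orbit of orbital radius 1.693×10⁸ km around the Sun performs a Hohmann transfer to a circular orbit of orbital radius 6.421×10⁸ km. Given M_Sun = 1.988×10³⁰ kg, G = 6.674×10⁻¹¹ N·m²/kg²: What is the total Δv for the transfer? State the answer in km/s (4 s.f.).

Δv_total ≈ 12.31 km/s

μ = GM = 6.674×10⁻¹¹ × 1.988×10³⁰ = 1.327×10²⁰ m³/s².
r₁ = 1.693×10⁸ km = 1.693×10¹¹ m.
r₂ = 6.421×10⁸ km = 6.421×10¹¹ m.
Transfer ellipse a_t = (r₁ + r₂)/2 = 4.057×10¹¹ m.
At r₁: circular v_c1 = √(μ/r₁) = 27990 m/s; transfer-perihelion v_p = √[μ(2/r₁ − 1/a_t)] = 35220 m/s.
Δv₁ = v_p − v_c1 = 7224 m/s.
At r₂: circular v_c2 = √(μ/r₂) = 14370 m/s; transfer-aphelion v_a = √[μ(2/r₂ − 1/a_t)] = 9286 m/s.
Δv₂ = v_c2 − v_a = 5089 m/s.
Total Δv = Δv₁ + Δv₂ = 12310 m/s = 12.31 km/s.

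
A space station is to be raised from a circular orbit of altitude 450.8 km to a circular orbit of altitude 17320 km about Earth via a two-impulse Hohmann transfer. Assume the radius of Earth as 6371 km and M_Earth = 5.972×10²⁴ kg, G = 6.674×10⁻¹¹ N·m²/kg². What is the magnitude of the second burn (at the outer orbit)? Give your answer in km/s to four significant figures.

μ = GM = 6.674×10⁻¹¹ × 5.972×10²⁴ = 3.986×10¹⁴ m³/s².
r₁ = 6371 + 450.8 = 6821.8 km = 6.8218×10⁶ m.
r₂ = 6371 + 17320 = 23691 km = 2.3691×10⁷ m.
Transfer ellipse a_t = (r₁ + r₂)/2 = 1.526×10⁷ m.
At r₁: circular v_c1 = √(μ/r₁) = 7644 m/s; transfer-perigee v_p = √[μ(2/r₁ − 1/a_t)] = 9525 m/s.
At r₂: circular v_c2 = √(μ/r₂) = 4102 m/s; transfer-apogee v_a = √[μ(2/r₂ − 1/a_t)] = 2743 m/s.
Δv₂ = v_c2 − v_a = 1359 m/s.
= 1.359 km/s.

Δv ≈ 1.359 km/s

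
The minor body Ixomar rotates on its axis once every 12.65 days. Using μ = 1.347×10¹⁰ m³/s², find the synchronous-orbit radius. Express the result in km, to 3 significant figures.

T = 12.65 days = 1.093×10⁶ s.
A synchronous orbit has period T, so by Kepler's third law a = (μT²/4π²)^(1/3).
μT²/4π² = 1.347×10¹⁰ × (1.093×10⁶)² / 39.48 = 4.076×10²⁰ m³.
a = 7.414×10⁶ m = 7414.3 km.

r_sync ≈ 7410 km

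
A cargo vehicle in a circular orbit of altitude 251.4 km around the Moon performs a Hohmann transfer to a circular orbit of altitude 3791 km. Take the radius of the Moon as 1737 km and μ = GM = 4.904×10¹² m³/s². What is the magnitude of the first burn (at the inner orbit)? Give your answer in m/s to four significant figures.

r₁ = 1737 + 251.4 = 1988.4 km = 1.9884×10⁶ m.
r₂ = 1737 + 3791 = 5528.0 km = 5.5280×10⁶ m.
Transfer ellipse a_t = (r₁ + r₂)/2 = 3.758×10⁶ m.
At r₁: circular v_c1 = √(μ/r₁) = 1570 m/s; transfer-perilune v_p = √[μ(2/r₁ − 1/a_t)] = 1905 m/s.
Δv₁ = v_p − v_c1 = 334.2 m/s.

Δv ≈ 334.2 m/s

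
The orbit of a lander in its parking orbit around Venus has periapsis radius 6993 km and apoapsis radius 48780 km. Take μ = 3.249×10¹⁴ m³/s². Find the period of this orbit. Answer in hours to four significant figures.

T ≈ 14.26 hours

Semi-major axis a = (r_p + r_a)/2 = (6993.0 + 48780)/2 = 27886 km = 2.789×10⁷ m.
By Kepler's third law T = 2π√(a³/μ) = 2π × 8.170×10³ = 5.133×10⁴ s.
= 14.26 hours.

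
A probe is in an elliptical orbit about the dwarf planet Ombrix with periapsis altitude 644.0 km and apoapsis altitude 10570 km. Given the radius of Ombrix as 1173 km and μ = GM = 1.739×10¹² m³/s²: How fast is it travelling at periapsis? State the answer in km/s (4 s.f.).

v ≈ 1.287 km/s

r_p = 1173 + 644.0 = 1817.0 km = 1.8170×10⁶ m.
r_a = 1173 + 10570 = 11743 km = 1.1743×10⁷ m.
Semi-major axis a = (r_p + r_a)/2 = 6780.0 km = 6.780×10⁶ m.
Vis-viva: v² = μ(2/r − 1/a) = 1.739×10¹² × (1.101×10⁻⁶ − 1.475×10⁻⁷) = 1.658×10⁶ m²/s².
v = 1287 m/s = 1.287 km/s.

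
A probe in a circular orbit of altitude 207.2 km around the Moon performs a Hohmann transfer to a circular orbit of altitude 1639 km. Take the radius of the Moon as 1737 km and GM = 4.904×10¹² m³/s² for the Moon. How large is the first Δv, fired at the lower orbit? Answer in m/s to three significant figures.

r₁ = 1737 + 207.2 = 1944.2 km = 1.9442×10⁶ m.
r₂ = 1737 + 1639 = 3376.0 km = 3.3760×10⁶ m.
Transfer ellipse a_t = (r₁ + r₂)/2 = 2.660×10⁶ m.
At r₁: circular v_c1 = √(μ/r₁) = 1588 m/s; transfer-perilune v_p = √[μ(2/r₁ − 1/a_t)] = 1789 m/s.
Δv₁ = v_p − v_c1 = 201.0 m/s.

Δv ≈ 201 m/s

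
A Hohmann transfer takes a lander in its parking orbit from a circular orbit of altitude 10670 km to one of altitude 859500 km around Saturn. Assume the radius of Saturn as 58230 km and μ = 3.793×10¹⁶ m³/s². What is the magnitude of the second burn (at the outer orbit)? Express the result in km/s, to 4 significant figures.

r₁ = 58230 + 10670 = 68900 km = 6.8900×10⁷ m.
r₂ = 58230 + 859500 = 917730 km = 9.1773×10⁸ m.
Transfer ellipse a_t = (r₁ + r₂)/2 = 4.933×10⁸ m.
At r₁: circular v_c1 = √(μ/r₁) = 23460 m/s; transfer-perikrone v_p = √[μ(2/r₁ − 1/a_t)] = 32000 m/s.
At r₂: circular v_c2 = √(μ/r₂) = 6429 m/s; transfer-apokrone v_a = √[μ(2/r₂ − 1/a_t)] = 2403 m/s.
Δv₂ = v_c2 − v_a = 4026 m/s.
= 4.026 km/s.

Δv ≈ 4.026 km/s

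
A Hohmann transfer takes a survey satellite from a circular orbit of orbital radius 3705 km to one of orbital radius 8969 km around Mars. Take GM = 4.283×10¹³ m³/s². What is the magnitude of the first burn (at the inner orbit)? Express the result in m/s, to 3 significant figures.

r₁ = 3705 km = 3.705×10⁶ m.
r₂ = 8969 km = 8.969×10⁶ m.
Transfer ellipse a_t = (r₁ + r₂)/2 = 6.337×10⁶ m.
At r₁: circular v_c1 = √(μ/r₁) = 3400 m/s; transfer-periapsis v_p = √[μ(2/r₁ − 1/a_t)] = 4045 m/s.
Δv₁ = v_p − v_c1 = 644.9 m/s.

Δv ≈ 645 m/s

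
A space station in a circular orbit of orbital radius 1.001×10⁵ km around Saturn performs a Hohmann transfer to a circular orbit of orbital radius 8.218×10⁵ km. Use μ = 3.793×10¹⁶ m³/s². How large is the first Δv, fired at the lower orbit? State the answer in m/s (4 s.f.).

r₁ = 1.001×10⁵ km = 1.001×10⁸ m.
r₂ = 8.218×10⁵ km = 8.218×10⁸ m.
Transfer ellipse a_t = (r₁ + r₂)/2 = 4.610×10⁸ m.
At r₁: circular v_c1 = √(μ/r₁) = 19470 m/s; transfer-perikrone v_p = √[μ(2/r₁ − 1/a_t)] = 25990 m/s.
Δv₁ = v_p − v_c1 = 6526 m/s.

Δv ≈ 6526 m/s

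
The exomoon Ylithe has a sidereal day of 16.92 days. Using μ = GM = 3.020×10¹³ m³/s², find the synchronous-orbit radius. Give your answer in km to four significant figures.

T = 16.92 days = 1.462×10⁶ s.
A synchronous orbit has period T, so by Kepler's third law a = (μT²/4π²)^(1/3).
μT²/4π² = 3.020×10¹³ × (1.462×10⁶)² / 39.48 = 1.635×10²⁴ m³.
a = 1.178×10⁸ m = 1.1780×10⁵ km.

r_sync ≈ 1.178×10⁵ km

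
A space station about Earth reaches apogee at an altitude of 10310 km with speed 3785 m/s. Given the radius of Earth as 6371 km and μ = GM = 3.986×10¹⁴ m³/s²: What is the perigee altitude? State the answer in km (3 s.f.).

r_a = 6371 + 10310 = 16681 km = 1.668×10⁷ m.
Specific energy ε = v²/2 − μ/r = -1.673×10⁷ J/kg, so a = −μ/(2ε) = 1.191×10⁷ m.
The apsides satisfy r_p + r_a = 2a, so the perigee radius is 2a − r_a = 7.141×10⁶ m = 7141.1 km.
Perigee altitude = 7141.1 − 6371 = 770.13 km.

perigee altitude ≈ 770 km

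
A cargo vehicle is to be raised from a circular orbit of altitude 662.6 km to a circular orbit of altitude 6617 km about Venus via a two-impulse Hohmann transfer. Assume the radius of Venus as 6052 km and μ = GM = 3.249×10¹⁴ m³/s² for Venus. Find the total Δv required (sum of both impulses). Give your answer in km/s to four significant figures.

Δv_total ≈ 1.846 km/s

r₁ = 6052 + 662.6 = 6714.6 km = 6.7146×10⁶ m.
r₂ = 6052 + 6617 = 12669 km = 1.2669×10⁷ m.
Transfer ellipse a_t = (r₁ + r₂)/2 = 9.692×10⁶ m.
At r₁: circular v_c1 = √(μ/r₁) = 6956 m/s; transfer-periapsis v_p = √[μ(2/r₁ − 1/a_t)] = 7953 m/s.
Δv₁ = v_p − v_c1 = 997.0 m/s.
At r₂: circular v_c2 = √(μ/r₂) = 5064 m/s; transfer-apoapsis v_a = √[μ(2/r₂ − 1/a_t)] = 4215 m/s.
Δv₂ = v_c2 − v_a = 849.0 m/s.
Total Δv = Δv₁ + Δv₂ = 1846 m/s = 1.846 km/s.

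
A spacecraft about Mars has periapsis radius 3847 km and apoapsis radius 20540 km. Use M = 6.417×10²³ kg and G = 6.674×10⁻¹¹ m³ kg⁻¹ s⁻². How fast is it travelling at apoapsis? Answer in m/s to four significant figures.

μ = GM = 6.674×10⁻¹¹ × 6.417×10²³ = 4.283×10¹³ m³/s².
Semi-major axis a = (r_p + r_a)/2 = 12194 km = 1.219×10⁷ m.
Vis-viva: v² = μ(2/r − 1/a) = 4.283×10¹³ × (9.737×10⁻⁸ − 8.201×10⁻⁸) = 6.578×10⁵ m²/s².
v = 811.1 m/s.

v ≈ 811.1 m/s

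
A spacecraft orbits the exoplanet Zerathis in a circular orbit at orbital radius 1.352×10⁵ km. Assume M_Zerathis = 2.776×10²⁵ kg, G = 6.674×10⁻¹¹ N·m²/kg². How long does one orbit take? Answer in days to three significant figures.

T ≈ 2.66 days

μ = GM = 6.674×10⁻¹¹ × 2.776×10²⁵ = 1.853×10¹⁵ m³/s².
r = 1.352×10⁵ km = 1.352×10⁸ m.
Kepler's third law: T = 2π√(r³/μ) = 2π√((1.352×10⁸)³ / 1.853×10¹⁵).
r³/μ = 1.334×10⁹ s², so T = 2π × 3.652×10⁴ = 2.295×10⁵ s.
Converting: 2.295×10⁵ s ÷ 86400 = 2.656 days.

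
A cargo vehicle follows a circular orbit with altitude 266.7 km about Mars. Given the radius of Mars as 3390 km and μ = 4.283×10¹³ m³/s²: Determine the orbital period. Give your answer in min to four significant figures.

T ≈ 111.9 min

r = 3390 + 266.7 = 3656.7 km = 3.6567×10⁶ m.
Kepler's third law: T = 2π√(r³/μ) = 2π√((3.657×10⁶)³ / 4.283×10¹³).
r³/μ = 1.142×10⁶ s², so T = 2π × 1.068×10³ = 6.713×10³ s.
Converting: 6.713×10³ s ÷ 60.00 = 111.9 min.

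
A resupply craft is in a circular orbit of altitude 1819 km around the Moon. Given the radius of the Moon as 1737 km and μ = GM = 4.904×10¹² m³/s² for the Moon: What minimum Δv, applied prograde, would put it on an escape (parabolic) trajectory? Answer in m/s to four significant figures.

r = 1737 + 1819 = 3556.0 km = 3.5560×10⁶ m.
Circular speed v_c = √(μ/r) = 1174 m/s.
Escape speed v_esc = √(2μ/r) = √2 × v_c = 1661 m/s.
Δv = v_esc − v_c = 486.4 m/s.

Δv ≈ 486.4 m/s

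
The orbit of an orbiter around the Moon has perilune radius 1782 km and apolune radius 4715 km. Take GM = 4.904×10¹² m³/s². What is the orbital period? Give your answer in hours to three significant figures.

Semi-major axis a = (r_p + r_a)/2 = (1782.0 + 4715.0)/2 = 3248.5 km = 3.248×10⁶ m.
By Kepler's third law T = 2π√(a³/μ) = 2π × 2.644×10³ = 1.661×10⁴ s.
= 4.615 hours.

T ≈ 4.61 hours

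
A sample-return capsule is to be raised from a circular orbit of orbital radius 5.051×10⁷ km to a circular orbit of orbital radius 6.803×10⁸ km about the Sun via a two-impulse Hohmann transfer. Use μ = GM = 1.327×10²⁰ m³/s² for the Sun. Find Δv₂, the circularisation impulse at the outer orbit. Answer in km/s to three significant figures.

Δv ≈ 8.77 km/s

r₁ = 5.051×10⁷ km = 5.051×10¹⁰ m.
r₂ = 6.803×10⁸ km = 6.803×10¹¹ m.
Transfer ellipse a_t = (r₁ + r₂)/2 = 3.654×10¹¹ m.
At r₁: circular v_c1 = √(μ/r₁) = 51260 m/s; transfer-perihelion v_p = √[μ(2/r₁ − 1/a_t)] = 69940 m/s.
At r₂: circular v_c2 = √(μ/r₂) = 13970 m/s; transfer-aphelion v_a = √[μ(2/r₂ − 1/a_t)] = 5193 m/s.
Δv₂ = v_c2 − v_a = 8774 m/s.
= 8.774 km/s.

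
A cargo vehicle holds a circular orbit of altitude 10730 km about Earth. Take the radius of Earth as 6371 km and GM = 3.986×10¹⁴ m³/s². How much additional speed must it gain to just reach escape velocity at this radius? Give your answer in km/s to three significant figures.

Δv ≈ 2.00 km/s

r = 6371 + 10730 = 17101 km = 1.7101×10⁷ m.
Circular speed v_c = √(μ/r) = 4828 m/s.
Escape speed v_esc = √(2μ/r) = √2 × v_c = 6828 m/s.
Δv = v_esc − v_c = 2000 m/s = 2.000 km/s.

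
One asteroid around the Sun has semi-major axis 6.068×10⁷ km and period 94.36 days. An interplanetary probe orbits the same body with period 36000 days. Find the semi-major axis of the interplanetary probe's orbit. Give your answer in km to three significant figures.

Kepler's third law: a³ ∝ T², so a₂ = a₁ (T₂/T₁)^(2/3).
T₂/T₁ = 381.5, (T₂/T₁)^(2/3) = 52.60.
a₂ = 6.068×10⁷ × 52.60 = 3.192×10⁹ km.

a₂ ≈ 3.19×10⁹ km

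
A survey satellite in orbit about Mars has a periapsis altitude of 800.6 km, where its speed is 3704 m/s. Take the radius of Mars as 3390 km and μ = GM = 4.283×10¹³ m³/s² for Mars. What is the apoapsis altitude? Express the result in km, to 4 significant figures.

r_p = 3390 + 800.6 = 4190.6 km = 4.191×10⁶ m.
Specific energy ε = v²/2 − μ/r = -3.361×10⁶ J/kg, so a = −μ/(2ε) = 6.372×10⁶ m.
The apsides satisfy r_p + r_a = 2a, so the apoapsis radius is 2a − r_p = 8.554×10⁶ m = 8553.8 km.
Apoapsis altitude = 8553.8 − 3390 = 5163.8 km.

apoapsis altitude ≈ 5164 km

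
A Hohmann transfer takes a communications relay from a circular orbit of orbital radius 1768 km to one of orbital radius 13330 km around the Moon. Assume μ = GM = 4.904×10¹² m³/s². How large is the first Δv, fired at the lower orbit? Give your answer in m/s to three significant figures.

r₁ = 1768 km = 1.768×10⁶ m.
r₂ = 13330 km = 1.333×10⁷ m.
Transfer ellipse a_t = (r₁ + r₂)/2 = 7.549×10⁶ m.
At r₁: circular v_c1 = √(μ/r₁) = 1665 m/s; transfer-perilune v_p = √[μ(2/r₁ − 1/a_t)] = 2213 m/s.
Δv₁ = v_p − v_c1 = 547.7 m/s.

Δv ≈ 548 m/s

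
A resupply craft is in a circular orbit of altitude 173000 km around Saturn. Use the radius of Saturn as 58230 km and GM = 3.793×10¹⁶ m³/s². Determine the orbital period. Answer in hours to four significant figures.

r = 58230 + 173000 = 231230 km = 2.3123×10⁸ m.
Kepler's third law: T = 2π√(r³/μ) = 2π√((2.312×10⁸)³ / 3.793×10¹⁶).
r³/μ = 3.259×10⁸ s², so T = 2π × 1.805×10⁴ = 1.134×10⁵ s.
Converting: 1.134×10⁵ s ÷ 3600 = 31.51 hours.

T ≈ 31.51 hours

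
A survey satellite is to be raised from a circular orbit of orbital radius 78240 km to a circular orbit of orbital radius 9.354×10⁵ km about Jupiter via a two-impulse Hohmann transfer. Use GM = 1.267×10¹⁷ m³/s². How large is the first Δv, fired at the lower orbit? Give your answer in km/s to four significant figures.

Δv ≈ 14.43 km/s

r₁ = 78240 km = 7.824×10⁷ m.
r₂ = 9.354×10⁵ km = 9.354×10⁸ m.
Transfer ellipse a_t = (r₁ + r₂)/2 = 5.068×10⁸ m.
At r₁: circular v_c1 = √(μ/r₁) = 40240 m/s; transfer-perijove v_p = √[μ(2/r₁ − 1/a_t)] = 54670 m/s.
Δv₁ = v_p − v_c1 = 14430 m/s.
= 14.43 km/s.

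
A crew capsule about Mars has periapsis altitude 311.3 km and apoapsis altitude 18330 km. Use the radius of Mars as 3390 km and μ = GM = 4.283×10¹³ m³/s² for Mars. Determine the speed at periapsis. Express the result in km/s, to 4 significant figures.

r_p = 3390 + 311.3 = 3701.3 km = 3.7013×10⁶ m.
r_a = 3390 + 18330 = 21720 km = 2.1720×10⁷ m.
Semi-major axis a = (r_p + r_a)/2 = 12711 km = 1.271×10⁷ m.
Vis-viva: v² = μ(2/r − 1/a) = 4.283×10¹³ × (5.404×10⁻⁷ − 7.867×10⁻⁸) = 1.977×10⁷ m²/s².
v = 4447 m/s = 4.447 km/s.

v ≈ 4.447 km/s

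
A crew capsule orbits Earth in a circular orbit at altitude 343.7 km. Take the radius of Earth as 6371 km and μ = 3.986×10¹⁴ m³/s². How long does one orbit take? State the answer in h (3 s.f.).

r = 6371 + 343.7 = 6714.7 km = 6.7147×10⁶ m.
Kepler's third law: T = 2π√(r³/μ) = 2π√((6.715×10⁶)³ / 3.986×10¹⁴).
r³/μ = 7.595×10⁵ s², so T = 2π × 8.715×10² = 5.476×10³ s.
Converting: 5.476×10³ s ÷ 3600 = 1.521 h.

T ≈ 1.52 h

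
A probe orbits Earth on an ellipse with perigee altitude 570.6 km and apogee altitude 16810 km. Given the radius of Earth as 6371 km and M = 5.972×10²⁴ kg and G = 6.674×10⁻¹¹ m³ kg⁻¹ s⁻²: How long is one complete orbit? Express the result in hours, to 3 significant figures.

T ≈ 5.11 hours

μ = GM = 6.674×10⁻¹¹ × 5.972×10²⁴ = 3.986×10¹⁴ m³/s².
r_p = 6371 + 570.6 = 6941.6 km = 6.9416×10⁶ m.
r_a = 6371 + 16810 = 23181 km = 2.3181×10⁷ m.
Semi-major axis a = (r_p + r_a)/2 = (6941.6 + 23181)/2 = 15061 km = 1.506×10⁷ m.
By Kepler's third law T = 2π√(a³/μ) = 2π × 2.928×10³ = 1.840×10⁴ s.
= 5.110 hours.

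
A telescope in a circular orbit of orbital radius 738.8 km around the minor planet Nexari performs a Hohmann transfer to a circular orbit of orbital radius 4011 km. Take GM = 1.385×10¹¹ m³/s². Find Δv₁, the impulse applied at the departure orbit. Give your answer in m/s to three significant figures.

Δv ≈ 130 m/s

r₁ = 738.8 km = 7.388×10⁵ m.
r₂ = 4011 km = 4.011×10⁶ m.
Transfer ellipse a_t = (r₁ + r₂)/2 = 2.375×10⁶ m.
At r₁: circular v_c1 = √(μ/r₁) = 433.0 m/s; transfer-periapsis v_p = √[μ(2/r₁ − 1/a_t)] = 562.7 m/s.
Δv₁ = v_p − v_c1 = 129.7 m/s.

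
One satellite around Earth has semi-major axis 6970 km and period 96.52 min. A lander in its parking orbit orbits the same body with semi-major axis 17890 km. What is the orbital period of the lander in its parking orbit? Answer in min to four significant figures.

Kepler's third law: T² ∝ a³, so T₂ = T₁ (a₂/a₁)^(3/2).
a₂/a₁ = 2.567, (a₂/a₁)^(3/2) = 4.112.
T₂ = 96.52 × 4.112 = 396.9 min.

T₂ ≈ 396.9 min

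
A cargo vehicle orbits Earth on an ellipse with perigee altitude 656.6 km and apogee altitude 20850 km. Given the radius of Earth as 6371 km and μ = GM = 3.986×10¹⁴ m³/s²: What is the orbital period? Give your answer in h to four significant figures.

T ≈ 6.195 h

r_p = 6371 + 656.6 = 7027.6 km = 7.0276×10⁶ m.
r_a = 6371 + 20850 = 27221 km = 2.7221×10⁷ m.
Semi-major axis a = (r_p + r_a)/2 = (7027.6 + 27221)/2 = 17124 km = 1.712×10⁷ m.
By Kepler's third law T = 2π√(a³/μ) = 2π × 3.549×10³ = 2.230×10⁴ s.
= 6.195 h.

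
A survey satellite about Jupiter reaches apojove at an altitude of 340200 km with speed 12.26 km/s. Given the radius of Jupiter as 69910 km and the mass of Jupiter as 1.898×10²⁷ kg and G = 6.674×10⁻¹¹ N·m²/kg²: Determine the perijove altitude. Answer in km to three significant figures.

perijove altitude ≈ 62000 km

μ = GM = 6.674×10⁻¹¹ × 1.898×10²⁷ = 1.267×10¹⁷ m³/s².
r_a = 69910 + 340200 = 4.1011×10⁵ km = 4.101×10⁸ m.
Specific energy ε = v²/2 − μ/r = -2.337×10⁸ J/kg, so a = −μ/(2ε) = 2.710×10⁸ m.
The apsides satisfy r_p + r_a = 2a, so the perijove radius is 2a − r_a = 1.319×10⁸ m = 1.3187×10⁵ km.
Perijove altitude = 1.3187×10⁵ − 69910 = 61962 km.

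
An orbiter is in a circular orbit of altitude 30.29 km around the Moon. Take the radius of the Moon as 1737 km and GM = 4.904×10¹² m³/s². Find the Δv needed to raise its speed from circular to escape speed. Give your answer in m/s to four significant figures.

Δv ≈ 690.0 m/s

r = 1737 + 30.29 = 1767.3 km = 1.7673×10⁶ m.
Circular speed v_c = √(μ/r) = 1666 m/s.
Escape speed v_esc = √(2μ/r) = √2 × v_c = 2356 m/s.
Δv = v_esc − v_c = 690.0 m/s.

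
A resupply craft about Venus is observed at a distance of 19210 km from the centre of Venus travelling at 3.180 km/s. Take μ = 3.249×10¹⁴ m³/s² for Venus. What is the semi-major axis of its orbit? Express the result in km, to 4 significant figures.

a ≈ 13700 km

r = 1.921×10⁷ m.
Vis-viva rearranged: 1/a = 2/r − v²/μ = 1.041×10⁻⁷ − 3.112×10⁻⁸ = 7.299×10⁻⁸ m⁻¹.
a = 1.370×10⁷ m = 13701 km.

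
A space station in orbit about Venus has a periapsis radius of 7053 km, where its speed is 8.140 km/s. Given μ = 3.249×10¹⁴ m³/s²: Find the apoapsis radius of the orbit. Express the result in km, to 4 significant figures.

r_p = 7.053×10⁶ m.
Specific energy ε = v²/2 − μ/r = -1.294×10⁷ J/kg, so a = −μ/(2ε) = 1.256×10⁷ m.
The apsides satisfy r_p + r_a = 2a, so the apoapsis radius is 2a − r_p = 1.806×10⁷ m = 18064 km.

apoapsis radius ≈ 18060 km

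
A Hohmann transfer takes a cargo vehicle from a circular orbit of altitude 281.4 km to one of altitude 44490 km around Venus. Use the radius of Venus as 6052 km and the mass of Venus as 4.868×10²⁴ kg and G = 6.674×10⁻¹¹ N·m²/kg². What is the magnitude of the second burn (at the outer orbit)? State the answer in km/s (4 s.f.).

Δv ≈ 1.339 km/s

μ = GM = 6.674×10⁻¹¹ × 4.868×10²⁴ = 3.249×10¹⁴ m³/s².
r₁ = 6052 + 281.4 = 6333.4 km = 6.3334×10⁶ m.
r₂ = 6052 + 44490 = 50542 km = 5.0542×10⁷ m.
Transfer ellipse a_t = (r₁ + r₂)/2 = 2.844×10⁷ m.
At r₁: circular v_c1 = √(μ/r₁) = 7162 m/s; transfer-periapsis v_p = √[μ(2/r₁ − 1/a_t)] = 9548 m/s.
At r₂: circular v_c2 = √(μ/r₂) = 2535 m/s; transfer-apoapsis v_a = √[μ(2/r₂ − 1/a_t)] = 1197 m/s.
Δv₂ = v_c2 − v_a = 1339 m/s.
= 1.339 km/s.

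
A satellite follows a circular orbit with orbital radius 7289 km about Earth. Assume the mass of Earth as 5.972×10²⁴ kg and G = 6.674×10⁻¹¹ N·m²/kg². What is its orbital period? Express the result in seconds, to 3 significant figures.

T ≈ 6190 seconds

μ = GM = 6.674×10⁻¹¹ × 5.972×10²⁴ = 3.986×10¹⁴ m³/s².
r = 7289 km = 7.289×10⁶ m.
Kepler's third law: T = 2π√(r³/μ) = 2π√((7.289×10⁶)³ / 3.986×10¹⁴).
r³/μ = 9.716×10⁵ s², so T = 2π × 9.857×10² = 6.193×10³ s.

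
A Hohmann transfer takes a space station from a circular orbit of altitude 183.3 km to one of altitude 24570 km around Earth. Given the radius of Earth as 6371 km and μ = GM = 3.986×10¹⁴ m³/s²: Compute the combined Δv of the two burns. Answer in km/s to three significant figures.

Δv_total ≈ 3.69 km/s

r₁ = 6371 + 183.3 = 6554.3 km = 6.5543×10⁶ m.
r₂ = 6371 + 24570 = 30941 km = 3.0941×10⁷ m.
Transfer ellipse a_t = (r₁ + r₂)/2 = 1.875×10⁷ m.
At r₁: circular v_c1 = √(μ/r₁) = 7798 m/s; transfer-perigee v_p = √[μ(2/r₁ − 1/a_t)] = 10020 m/s.
Δv₁ = v_p − v_c1 = 2220 m/s.
At r₂: circular v_c2 = √(μ/r₂) = 3589 m/s; transfer-apogee v_a = √[μ(2/r₂ − 1/a_t)] = 2122 m/s.
Δv₂ = v_c2 − v_a = 1467 m/s.
Total Δv = Δv₁ + Δv₂ = 3687 m/s = 3.687 km/s.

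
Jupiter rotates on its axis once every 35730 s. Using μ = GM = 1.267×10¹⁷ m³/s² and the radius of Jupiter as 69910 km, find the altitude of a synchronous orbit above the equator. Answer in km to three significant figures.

A synchronous orbit has period T, so by Kepler's third law a = (μT²/4π²)^(1/3).
μT²/4π² = 1.267×10¹⁷ × (3.573×10⁴)² / 39.48 = 4.097×10²⁴ m³.
a = 1.600×10⁸ m = 1.6002×10⁵ km.
Altitude h = a − R = 1.6002×10⁵ − 69910 = 90105 km.

h_sync ≈ 90100 km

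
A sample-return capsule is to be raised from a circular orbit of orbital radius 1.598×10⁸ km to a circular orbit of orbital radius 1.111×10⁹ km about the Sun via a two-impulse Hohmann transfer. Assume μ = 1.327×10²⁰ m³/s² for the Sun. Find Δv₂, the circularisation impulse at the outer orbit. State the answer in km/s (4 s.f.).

r₁ = 1.598×10⁸ km = 1.598×10¹¹ m.
r₂ = 1.111×10⁹ km = 1.111×10¹² m.
Transfer ellipse a_t = (r₁ + r₂)/2 = 6.354×10¹¹ m.
At r₁: circular v_c1 = √(μ/r₁) = 28820 m/s; transfer-perihelion v_p = √[μ(2/r₁ − 1/a_t)] = 38100 m/s.
At r₂: circular v_c2 = √(μ/r₂) = 10930 m/s; transfer-aphelion v_a = √[μ(2/r₂ − 1/a_t)] = 5481 m/s.
Δv₂ = v_c2 − v_a = 5448 m/s.
= 5.448 km/s.

Δv ≈ 5.448 km/s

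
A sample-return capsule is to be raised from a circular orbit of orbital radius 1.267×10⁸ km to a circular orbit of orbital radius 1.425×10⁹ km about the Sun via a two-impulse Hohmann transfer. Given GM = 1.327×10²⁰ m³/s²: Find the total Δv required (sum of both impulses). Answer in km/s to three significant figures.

r₁ = 1.267×10⁸ km = 1.267×10¹¹ m.
r₂ = 1.425×10⁹ km = 1.425×10¹² m.
Transfer ellipse a_t = (r₁ + r₂)/2 = 7.758×10¹¹ m.
At r₁: circular v_c1 = √(μ/r₁) = 32360 m/s; transfer-perihelion v_p = √[μ(2/r₁ − 1/a_t)] = 43860 m/s.
Δv₁ = v_p − v_c1 = 11500 m/s.
At r₂: circular v_c2 = √(μ/r₂) = 9650 m/s; transfer-aphelion v_a = √[μ(2/r₂ − 1/a_t)] = 3900 m/s.
Δv₂ = v_c2 − v_a = 5750 m/s.
Total Δv = Δv₁ + Δv₂ = 17250 m/s = 17.25 km/s.

Δv_total ≈ 17.2 km/s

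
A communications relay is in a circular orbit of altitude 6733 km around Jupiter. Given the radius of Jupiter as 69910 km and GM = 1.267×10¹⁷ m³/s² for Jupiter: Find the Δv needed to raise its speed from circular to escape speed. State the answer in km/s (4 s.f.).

Δv ≈ 16.84 km/s

r = 69910 + 6733 = 76643 km = 7.6643×10⁷ m.
Circular speed v_c = √(μ/r) = 40660 m/s.
Escape speed v_esc = √(2μ/r) = √2 × v_c = 57500 m/s.
Δv = v_esc − v_c = 16840 m/s = 16.84 km/s.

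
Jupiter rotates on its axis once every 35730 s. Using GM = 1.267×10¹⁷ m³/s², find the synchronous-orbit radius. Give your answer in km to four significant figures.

r_sync ≈ 1.600×10⁵ km

A synchronous orbit has period T, so by Kepler's third law a = (μT²/4π²)^(1/3).
μT²/4π² = 1.267×10¹⁷ × (3.573×10⁴)² / 39.48 = 4.097×10²⁴ m³.
a = 1.600×10⁸ m = 1.6002×10⁵ km.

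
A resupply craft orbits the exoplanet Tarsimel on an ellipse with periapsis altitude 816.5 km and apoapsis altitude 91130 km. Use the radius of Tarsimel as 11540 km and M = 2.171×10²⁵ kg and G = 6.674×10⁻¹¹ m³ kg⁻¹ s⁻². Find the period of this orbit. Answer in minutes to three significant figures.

T ≈ 1200 minutes

μ = GM = 6.674×10⁻¹¹ × 2.171×10²⁵ = 1.449×10¹⁵ m³/s².
r_p = 11540 + 816.5 = 12356 km = 1.2356×10⁷ m.
r_a = 11540 + 91130 = 102670 km = 1.0267×10⁸ m.
Semi-major axis a = (r_p + r_a)/2 = (12356 + 1.0267×10⁵)/2 = 57513 km = 5.751×10⁷ m.
By Kepler's third law T = 2π√(a³/μ) = 2π × 1.146×10⁴ = 7.200×10⁴ s.
= 1200 minutes.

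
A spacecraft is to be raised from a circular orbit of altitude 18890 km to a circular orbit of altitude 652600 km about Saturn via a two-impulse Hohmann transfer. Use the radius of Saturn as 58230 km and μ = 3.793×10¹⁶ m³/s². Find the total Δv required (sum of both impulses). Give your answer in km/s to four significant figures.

Δv_total ≈ 11.68 km/s

r₁ = 58230 + 18890 = 77120 km = 7.7120×10⁷ m.
r₂ = 58230 + 652600 = 710830 km = 7.1083×10⁸ m.
Transfer ellipse a_t = (r₁ + r₂)/2 = 3.940×10⁸ m.
At r₁: circular v_c1 = √(μ/r₁) = 22180 m/s; transfer-perikrone v_p = √[μ(2/r₁ − 1/a_t)] = 29790 m/s.
Δv₁ = v_p − v_c1 = 7612 m/s.
At r₂: circular v_c2 = √(μ/r₂) = 7305 m/s; transfer-apokrone v_a = √[μ(2/r₂ − 1/a_t)] = 3232 m/s.
Δv₂ = v_c2 − v_a = 4073 m/s.
Total Δv = Δv₁ + Δv₂ = 11680 m/s = 11.68 km/s.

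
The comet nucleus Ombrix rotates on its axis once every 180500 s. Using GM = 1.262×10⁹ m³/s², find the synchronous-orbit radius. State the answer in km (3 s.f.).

r_sync ≈ 1010 km

A synchronous orbit has period T, so by Kepler's third law a = (μT²/4π²)^(1/3).
μT²/4π² = 1.262×10⁹ × (1.805×10⁵)² / 39.48 = 1.041×10¹⁸ m³.
a = 1.014×10⁶ m = 1013.6 km.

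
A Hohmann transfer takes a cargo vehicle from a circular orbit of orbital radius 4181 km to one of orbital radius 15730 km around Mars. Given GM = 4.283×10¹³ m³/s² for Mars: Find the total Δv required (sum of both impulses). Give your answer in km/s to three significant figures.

r₁ = 4181 km = 4.181×10⁶ m.
r₂ = 15730 km = 1.573×10⁷ m.
Transfer ellipse a_t = (r₁ + r₂)/2 = 9.956×10⁶ m.
At r₁: circular v_c1 = √(μ/r₁) = 3201 m/s; transfer-periapsis v_p = √[μ(2/r₁ − 1/a_t)] = 4023 m/s.
Δv₁ = v_p − v_c1 = 822.5 m/s.
At r₂: circular v_c2 = √(μ/r₂) = 1650 m/s; transfer-apoapsis v_a = √[μ(2/r₂ − 1/a_t)] = 1069 m/s.
Δv₂ = v_c2 − v_a = 580.8 m/s.
Total Δv = Δv₁ + Δv₂ = 1403 m/s = 1.403 km/s.

Δv_total ≈ 1.40 km/s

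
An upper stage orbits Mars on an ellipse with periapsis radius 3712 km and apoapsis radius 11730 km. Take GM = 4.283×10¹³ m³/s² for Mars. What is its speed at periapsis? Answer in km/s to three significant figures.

Semi-major axis a = (r_p + r_a)/2 = 7721.0 km = 7.721×10⁶ m.
Vis-viva: v² = μ(2/r − 1/a) = 4.283×10¹³ × (5.388×10⁻⁷ − 1.295×10⁻⁷) = 1.753×10⁷ m²/s².
v = 4187 m/s = 4.187 km/s.

v ≈ 4.19 km/s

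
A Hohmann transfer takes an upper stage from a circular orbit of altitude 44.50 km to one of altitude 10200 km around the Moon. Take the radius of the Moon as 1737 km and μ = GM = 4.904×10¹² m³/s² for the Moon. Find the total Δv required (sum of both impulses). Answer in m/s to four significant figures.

Δv_total ≈ 843.9 m/s

r₁ = 1737 + 44.50 = 1781.5 km = 1.7815×10⁶ m.
r₂ = 1737 + 10200 = 11937 km = 1.1937×10⁷ m.
Transfer ellipse a_t = (r₁ + r₂)/2 = 6.859×10⁶ m.
At r₁: circular v_c1 = √(μ/r₁) = 1659 m/s; transfer-perilune v_p = √[μ(2/r₁ − 1/a_t)] = 2189 m/s.
Δv₁ = v_p − v_c1 = 529.6 m/s.
At r₂: circular v_c2 = √(μ/r₂) = 641.0 m/s; transfer-apolune v_a = √[μ(2/r₂ − 1/a_t)] = 326.6 m/s.
Δv₂ = v_c2 − v_a = 314.3 m/s.
Total Δv = Δv₁ + Δv₂ = 843.9 m/s.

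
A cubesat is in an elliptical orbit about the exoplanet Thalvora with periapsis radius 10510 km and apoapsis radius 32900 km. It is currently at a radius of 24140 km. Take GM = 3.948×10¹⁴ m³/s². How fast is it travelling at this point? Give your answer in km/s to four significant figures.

Semi-major axis a = (r_p + r_a)/2 = 21705 km = 2.170×10⁷ m.
Vis-viva: v² = μ(2/r − 1/a) = 3.948×10¹⁴ × (8.285×10⁻⁸ − 4.607×10⁻⁸) = 1.452×10⁷ m²/s².
v = 3810 m/s = 3.810 km/s.

v ≈ 3.810 km/s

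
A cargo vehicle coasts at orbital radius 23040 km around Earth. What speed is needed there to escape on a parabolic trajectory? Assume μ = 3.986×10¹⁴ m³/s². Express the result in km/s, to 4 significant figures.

v_esc ≈ 5.882 km/s

r = 23040 km = 2.304×10⁷ m.
Escape speed v_esc = √(2μ/r) = √(2 × 3.986×10¹⁴ / 2.304×10⁷) = √(3.460×10⁷) = 5882 m/s.
= 5.882 km/s.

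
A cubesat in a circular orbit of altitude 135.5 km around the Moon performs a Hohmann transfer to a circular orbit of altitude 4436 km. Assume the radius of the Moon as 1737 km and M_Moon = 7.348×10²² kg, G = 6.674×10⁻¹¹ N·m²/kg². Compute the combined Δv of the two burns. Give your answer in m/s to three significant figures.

μ = GM = 6.674×10⁻¹¹ × 7.348×10²² = 4.904×10¹² m³/s².
r₁ = 1737 + 135.5 = 1872.5 km = 1.8725×10⁶ m.
r₂ = 1737 + 4436 = 6173.0 km = 6.1730×10⁶ m.
Transfer ellipse a_t = (r₁ + r₂)/2 = 4.023×10⁶ m.
At r₁: circular v_c1 = √(μ/r₁) = 1618 m/s; transfer-perilune v_p = √[μ(2/r₁ − 1/a_t)] = 2005 m/s.
Δv₁ = v_p − v_c1 = 386.4 m/s.
At r₂: circular v_c2 = √(μ/r₂) = 891.3 m/s; transfer-apolune v_a = √[μ(2/r₂ − 1/a_t)] = 608.1 m/s.
Δv₂ = v_c2 − v_a = 283.2 m/s.
Total Δv = Δv₁ + Δv₂ = 669.6 m/s.

Δv_total ≈ 670 m/s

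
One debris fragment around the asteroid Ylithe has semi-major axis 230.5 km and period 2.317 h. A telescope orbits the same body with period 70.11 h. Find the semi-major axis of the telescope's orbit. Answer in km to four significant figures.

a₂ ≈ 2238 km

Kepler's third law: a³ ∝ T², so a₂ = a₁ (T₂/T₁)^(2/3).
T₂/T₁ = 30.26, (T₂/T₁)^(2/3) = 9.710.
a₂ = 230.5 × 9.710 = 2238 km.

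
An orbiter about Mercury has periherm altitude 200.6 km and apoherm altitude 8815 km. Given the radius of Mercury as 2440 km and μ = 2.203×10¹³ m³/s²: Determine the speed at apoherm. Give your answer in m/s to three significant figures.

v ≈ 863 m/s

r_p = 2440 + 200.6 = 2640.6 km = 2.6406×10⁶ m.
r_a = 2440 + 8815 = 11255 km = 1.1255×10⁷ m.
Semi-major axis a = (r_p + r_a)/2 = 6947.8 km = 6.948×10⁶ m.
Vis-viva: v² = μ(2/r − 1/a) = 2.203×10¹³ × (1.777×10⁻⁷ − 1.439×10⁻⁷) = 7.439×10⁵ m²/s².
v = 862.5 m/s.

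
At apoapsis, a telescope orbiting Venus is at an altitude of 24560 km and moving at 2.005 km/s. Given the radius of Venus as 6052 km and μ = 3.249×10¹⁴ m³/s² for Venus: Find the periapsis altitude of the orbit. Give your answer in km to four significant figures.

r_a = 6052 + 24560 = 30612 km = 3.061×10⁷ m.
Specific energy ε = v²/2 − μ/r = -8.603×10⁶ J/kg, so a = −μ/(2ε) = 1.888×10⁷ m.
The apsides satisfy r_p + r_a = 2a, so the periapsis radius is 2a − r_a = 7.152×10⁶ m = 7151.8 km.
Periapsis altitude = 7151.8 − 6052 = 1099.8 km.

periapsis altitude ≈ 1100 km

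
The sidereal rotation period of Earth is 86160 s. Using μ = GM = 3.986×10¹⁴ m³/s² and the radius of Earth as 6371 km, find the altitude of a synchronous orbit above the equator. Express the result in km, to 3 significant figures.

h_sync ≈ 35800 km

A synchronous orbit has period T, so by Kepler's third law a = (μT²/4π²)^(1/3).
μT²/4π² = 3.986×10¹⁴ × (8.616×10⁴)² / 39.48 = 7.495×10²² m³.
a = 4.216×10⁷ m = 42163 km.
Altitude h = a − R = 42163 − 6371 = 35792 km.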